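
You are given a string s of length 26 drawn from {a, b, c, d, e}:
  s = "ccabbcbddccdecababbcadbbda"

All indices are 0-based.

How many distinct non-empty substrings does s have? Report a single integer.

317

sorted suffixes:
  #0 SA[0]=25  'a'
  #1 SA[1]=14  'ababbcadbbda'
  #2 SA[2]=16  'abbcadbbda'
  #3 SA[3]=2  'abbcbddccdecababbcadbbda'
  #4 SA[4]=20  'adbbda'
  #5 SA[5]=15  'babbcadbbda'
  #6 SA[6]=17  'bbcadbbda'
  #7 SA[7]=3  'bbcbddccdecababbcadbbda'
  #8 SA[8]=22  'bbda'
  #9 SA[9]=18  'bcadbbda'
  #10 SA[10]=4  'bcbddccdecababbcadbbda'
  #11 SA[11]=23  'bda'
  #12 SA[12]=6  'bddccdecababbcadbbda'
  #13 SA[13]=13  'cababbcadbbda'
  #14 SA[14]=1  'cabbcbddccdecababbcadbbda'
  #15 SA[15]=19  'cadbbda'
  #16 SA[16]=5  'cbddccdecababbcadbbda'
  #17 SA[17]=0  'ccabbcbddccdecababbcadbbda'
  #18 SA[18]=9  'ccdecababbcadbbda'
  #19 SA[19]=10  'cdecababbcadbbda'
  #20 SA[20]=24  'da'
  #21 SA[21]=21  'dbbda'
  #22 SA[22]=8  'dccdecababbcadbbda'
  #23 SA[23]=7  'ddccdecababbcadbbda'
  #24 SA[24]=11  'decababbcadbbda'
  #25 SA[25]=12  'ecababbcadbbda'

SA = [25, 14, 16, 2, 20, 15, 17, 3, 22, 18, 4, 23, 6, 13, 1, 19, 5, 0, 9, 10, 24, 21, 8, 7, 11, 12]
rank  pair      lcp
   1  s[25:],s[14:]  1  'a'
   2  s[14:],s[16:]  2  'ab'
   3  s[16:],s[2:]  4  'abbc'
   4  s[2:],s[20:]  1  'a'
   5  s[20:],s[15:]  0  ''
   6  s[15:],s[17:]  1  'b'
   7  s[17:],s[3:]  3  'bbc'
   8  s[3:],s[22:]  2  'bb'
   9  s[22:],s[18:]  1  'b'
  10  s[18:],s[4:]  2  'bc'
  11  s[4:],s[23:]  1  'b'
  12  s[23:],s[6:]  2  'bd'
  13  s[6:],s[13:]  0  ''
  14  s[13:],s[1:]  3  'cab'
  15  s[1:],s[19:]  2  'ca'
  16  s[19:],s[5:]  1  'c'
  17  s[5:],s[0:]  1  'c'
  18  s[0:],s[9:]  2  'cc'
  19  s[9:],s[10:]  1  'c'
  20  s[10:],s[24:]  0  ''
  21  s[24:],s[21:]  1  'd'
  22  s[21:],s[8:]  1  'd'
  23  s[8:],s[7:]  1  'd'
  24  s[7:],s[11:]  1  'd'
  25  s[11:],s[12:]  0  ''

n(n+1)/2 = 26·27/2 = 351
Σ LCP = 0 + 1 + 2 + 4 + 1 + 0 + 1 + 3 + 2 + 1 + 2 + 1 + 2 + 0 + 3 + 2 + 1 + 1 + 2 + 1 + 0 + 1 + 1 + 1 + 1 + 0 = 34
distinct = 351 − 34 = 317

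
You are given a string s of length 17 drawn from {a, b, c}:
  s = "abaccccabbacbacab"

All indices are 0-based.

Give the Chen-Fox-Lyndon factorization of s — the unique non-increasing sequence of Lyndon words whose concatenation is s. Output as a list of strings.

["abaccccabbacbac", "ab"]

emit factor 1: 'abaccccabbacbac' (i=0, period=15)
emit factor 2: 'ab' (i=15, period=2)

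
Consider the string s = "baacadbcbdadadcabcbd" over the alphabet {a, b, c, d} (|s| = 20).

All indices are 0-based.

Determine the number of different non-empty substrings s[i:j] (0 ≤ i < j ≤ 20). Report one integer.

183

sorted suffixes:
  #0 SA[0]=1  'aacadbcbdadadcabcbd'
  #1 SA[1]=15  'abcbd'
  #2 SA[2]=2  'acadbcbdadadcabcbd'
  #3 SA[3]=10  'adadcabcbd'
  #4 SA[4]=4  'adbcbdadadcabcbd'
  #5 SA[5]=12  'adcabcbd'
  #6 SA[6]=0  'baacadbcbdadadcabcbd'
  #7 SA[7]=16  'bcbd'
  #8 SA[8]=6  'bcbdadadcabcbd'
  #9 SA[9]=18  'bd'
  #10 SA[10]=8  'bdadadcabcbd'
  #11 SA[11]=14  'cabcbd'
  #12 SA[12]=3  'cadbcbdadadcabcbd'
  #13 SA[13]=17  'cbd'
  #14 SA[14]=7  'cbdadadcabcbd'
  #15 SA[15]=19  'd'
  #16 SA[16]=9  'dadadcabcbd'
  #17 SA[17]=11  'dadcabcbd'
  #18 SA[18]=5  'dbcbdadadcabcbd'
  #19 SA[19]=13  'dcabcbd'

SA = [1, 15, 2, 10, 4, 12, 0, 16, 6, 18, 8, 14, 3, 17, 7, 19, 9, 11, 5, 13]
[i] adj suffixes → lcp
  [1] 1/15 → 1 ('a')
  [2] 15/2 → 1 ('a')
  [3] 2/10 → 1 ('a')
  [4] 10/4 → 2 ('ad')
  [5] 4/12 → 2 ('ad')
  [6] 12/0 → 0 ('')
  [7] 0/16 → 1 ('b')
  [8] 16/6 → 4 ('bcbd')
  [9] 6/18 → 1 ('b')
  [10] 18/8 → 2 ('bd')
  [11] 8/14 → 0 ('')
  [12] 14/3 → 2 ('ca')
  [13] 3/17 → 1 ('c')
  [14] 17/7 → 3 ('cbd')
  [15] 7/19 → 0 ('')
  [16] 19/9 → 1 ('d')
  [17] 9/11 → 3 ('dad')
  [18] 11/5 → 1 ('d')
  [19] 5/13 → 1 ('d')

n(n+1)/2 = 20·21/2 = 210
Σ LCP = 0 + 1 + 1 + 1 + 2 + 2 + 0 + 1 + 4 + 1 + 2 + 0 + 2 + 1 + 3 + 0 + 1 + 3 + 1 + 1 = 27
distinct = 210 − 27 = 183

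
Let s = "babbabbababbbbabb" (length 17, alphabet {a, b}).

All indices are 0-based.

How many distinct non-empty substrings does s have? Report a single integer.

105

rank→(start, suffix):
  0 → (7, 'ababbbbabb')
  1 → (14, 'abb')
  2 → (4, 'abbababbbbabb')
  3 → (1, 'abbabbababbbbabb')
  4 → (9, 'abbbbabb')
  5 → (16, 'b')
  6 → (6, 'bababbbbabb')
  7 → (13, 'babb')
  8 → (3, 'babbababbbbabb')
  9 → (0, 'babbabbababbbbabb')
  10 → (8, 'babbbbabb')
  11 → (15, 'bb')
  12 → (5, 'bbababbbbabb')
  13 → (12, 'bbabb')
  14 → (2, 'bbabbababbbbabb')
  15 → (11, 'bbbabb')
  16 → (10, 'bbbbabb')

SA = [7, 14, 4, 1, 9, 16, 6, 13, 3, 0, 8, 15, 5, 12, 2, 11, 10]
rank  pair      lcp
   1  s[7:],s[14:]  2  'ab'
   2  s[14:],s[4:]  3  'abb'
   3  s[4:],s[1:]  5  'abbab'
   4  s[1:],s[9:]  3  'abb'
   5  s[9:],s[16:]  0  ''
   6  s[16:],s[6:]  1  'b'
   7  s[6:],s[13:]  3  'bab'
   8  s[13:],s[3:]  4  'babb'
   9  s[3:],s[0:]  6  'babbab'
  10  s[0:],s[8:]  4  'babb'
  11  s[8:],s[15:]  1  'b'
  12  s[15:],s[5:]  2  'bb'
  13  s[5:],s[12:]  4  'bbab'
  14  s[12:],s[2:]  5  'bbabb'
  15  s[2:],s[11:]  2  'bb'
  16  s[11:],s[10:]  3  'bbb'

n(n+1)/2 = 17·18/2 = 153
Σ LCP = 0 + 2 + 3 + 5 + 3 + 0 + 1 + 3 + 4 + 6 + 4 + 1 + 2 + 4 + 5 + 2 + 3 = 48
distinct = 153 − 48 = 105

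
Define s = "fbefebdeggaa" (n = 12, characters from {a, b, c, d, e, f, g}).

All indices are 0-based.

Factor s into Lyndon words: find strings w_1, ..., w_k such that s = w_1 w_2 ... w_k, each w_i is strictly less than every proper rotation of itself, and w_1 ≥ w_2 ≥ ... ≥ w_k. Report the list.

["f", "befe", "bdegg", "a", "a"]

emit factor 1: 'f' (i=0, period=1)
emit factor 2: 'befe' (i=1, period=4)
emit factor 3: 'bdegg' (i=5, period=5)
emit factor 4: 'a' (i=10, period=1)
emit factor 5: 'a' (i=11, period=1)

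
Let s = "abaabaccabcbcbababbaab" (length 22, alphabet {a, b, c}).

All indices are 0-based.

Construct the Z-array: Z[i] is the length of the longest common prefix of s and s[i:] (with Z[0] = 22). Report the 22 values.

[22, 0, 1, 3, 0, 1, 0, 0, 2, 0, 0, 0, 0, 0, 3, 0, 2, 0, 0, 1, 2, 0]

Z[0]=22
i=1: fresh scan; Z[1]=0
i=2: fresh scan; Z[2]=1 scan→box=[2,3)
i=3: fresh scan; Z[3]=3 scan→box=[3,6)
i=4: min(r-i=2, Z[1]=0)=0; Z[4]=0
i=5: min(r-i=1, Z[2]=1)=1; Z[5]=1
i=6: fresh scan; Z[6]=0
i=7: fresh scan; Z[7]=0
i=8: fresh scan; Z[8]=2 scan→box=[8,10)
i=9: min(r-i=1, Z[1]=0)=0; Z[9]=0
i=10: fresh scan; Z[10]=0
i=11: fresh scan; Z[11]=0
i=12: fresh scan; Z[12]=0
i=13: fresh scan; Z[13]=0
i=14: fresh scan; Z[14]=3 scan→box=[14,17)
i=15: min(r-i=2, Z[1]=0)=0; Z[15]=0
i=16: min(r-i=1, Z[2]=1)=1; Z[16]=2 scan→box=[16,18)
i=17: min(r-i=1, Z[1]=0)=0; Z[17]=0
i=18: fresh scan; Z[18]=0
i=19: fresh scan; Z[19]=1 scan→box=[19,20)
i=20: fresh scan; Z[20]=2 scan→box=[20,22)
i=21: min(r-i=1, Z[1]=0)=0; Z[21]=0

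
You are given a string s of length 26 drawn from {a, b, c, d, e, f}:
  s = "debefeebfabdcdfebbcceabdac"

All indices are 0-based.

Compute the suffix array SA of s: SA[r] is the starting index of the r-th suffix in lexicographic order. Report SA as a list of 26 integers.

[21, 9, 24, 16, 17, 22, 10, 2, 7, 25, 18, 12, 19, 23, 11, 0, 13, 20, 15, 1, 6, 5, 3, 8, 14, 4]

rank | idx | suffix
   0 |  21 | abdac
   1 |   9 | abdcdfebbcceabdac
   2 |  24 | ac
   3 |  16 | bbcceabdac
   4 |  17 | bcceabdac
   5 |  22 | bdac
   6 |  10 | bdcdfebbcceabdac
   7 |   2 | befeebfabdcdfebbcceabdac
   8 |   7 | bfabdcdfebbcceabdac
   9 |  25 | c
  10 |  18 | cceabdac
  11 |  12 | cdfebbcceabdac
  12 |  19 | ceabdac
  13 |  23 | dac
  14 |  11 | dcdfebbcceabdac
  15 |   0 | debefeebfabdcdfebbcceabdac
  16 |  13 | dfebbcceabdac
  17 |  20 | eabdac
  18 |  15 | ebbcceabdac
  19 |   1 | ebefeebfabdcdfebbcceabdac
  20 |   6 | ebfabdcdfebbcceabdac
  21 |   5 | eebfabdcdfebbcceabdac
  22 |   3 | efeebfabdcdfebbcceabdac
  23 |   8 | fabdcdfebbcceabdac
  24 |  14 | febbcceabdac
  25 |   4 | feebfabdcdfebbcceabdac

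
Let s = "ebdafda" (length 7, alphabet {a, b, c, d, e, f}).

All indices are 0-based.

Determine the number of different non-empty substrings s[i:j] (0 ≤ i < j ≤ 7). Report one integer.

rank→(start, suffix):
  0 → (6, 'a')
  1 → (3, 'afda')
  2 → (1, 'bdafda')
  3 → (5, 'da')
  4 → (2, 'dafda')
  5 → (0, 'ebdafda')
  6 → (4, 'fda')

SA = [6, 3, 1, 5, 2, 0, 4]
i: (SA[i-1],SA[i]) lcp shared
  1: (6,3) 1 'a'
  2: (3,1) 0 ''
  3: (1,5) 0 ''
  4: (5,2) 2 'da'
  5: (2,0) 0 ''
  6: (0,4) 0 ''

n(n+1)/2 = 7·8/2 = 28
Σ LCP = 0 + 1 + 0 + 0 + 2 + 0 + 0 = 3
distinct = 28 − 3 = 25

25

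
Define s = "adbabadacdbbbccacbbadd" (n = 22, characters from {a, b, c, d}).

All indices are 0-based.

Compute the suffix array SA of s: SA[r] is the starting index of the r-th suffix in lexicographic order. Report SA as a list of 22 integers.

[3, 15, 7, 5, 0, 19, 2, 4, 18, 17, 10, 11, 12, 14, 16, 13, 8, 21, 6, 1, 9, 20]

rank | idx | suffix
   0 |   3 | abadacdbbbccacbbadd
   1 |  15 | acbbadd
   2 |   7 | acdbbbccacbbadd
   3 |   5 | adacdbbbccacbbadd
   4 |   0 | adbabadacdbbbccacbbadd
   5 |  19 | add
   6 |   2 | babadacdbbbccacbbadd
   7 |   4 | badacdbbbccacbbadd
   8 |  18 | badd
   9 |  17 | bbadd
  10 |  10 | bbbccacbbadd
  11 |  11 | bbccacbbadd
  12 |  12 | bccacbbadd
  13 |  14 | cacbbadd
  14 |  16 | cbbadd
  15 |  13 | ccacbbadd
  16 |   8 | cdbbbccacbbadd
  17 |  21 | d
  18 |   6 | dacdbbbccacbbadd
  19 |   1 | dbabadacdbbbccacbbadd
  20 |   9 | dbbbccacbbadd
  21 |  20 | dd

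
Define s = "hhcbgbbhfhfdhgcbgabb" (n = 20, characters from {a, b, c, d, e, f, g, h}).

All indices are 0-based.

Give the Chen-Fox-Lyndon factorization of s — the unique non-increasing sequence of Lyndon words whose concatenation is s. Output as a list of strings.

emit factor 1: 'h' (i=0, period=1)
emit factor 2: 'h' (i=1, period=1)
emit factor 3: 'c' (i=2, period=1)
emit factor 4: 'bg' (i=3, period=2)
emit factor 5: 'bbhfhfdhgcbg' (i=5, period=12)
emit factor 6: 'abb' (i=17, period=3)

["h", "h", "c", "bg", "bbhfhfdhgcbg", "abb"]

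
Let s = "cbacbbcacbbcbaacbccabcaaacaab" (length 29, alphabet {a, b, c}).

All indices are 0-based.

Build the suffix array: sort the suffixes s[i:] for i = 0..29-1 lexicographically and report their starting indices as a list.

[22, 26, 23, 13, 27, 19, 24, 2, 7, 14, 28, 12, 1, 4, 9, 20, 5, 10, 16, 21, 25, 18, 6, 11, 0, 3, 8, 15, 17]

rank | idx | suffix
   0 |  22 | aaacaab
   1 |  26 | aab
   2 |  23 | aacaab
   3 |  13 | aacbccabcaaacaab
   4 |  27 | ab
   5 |  19 | abcaaacaab
   6 |  24 | acaab
   7 |   2 | acbbcacbbcbaacbccabcaaacaab
   8 |   7 | acbbcbaacbccabcaaacaab
   9 |  14 | acbccabcaaacaab
  10 |  28 | b
  11 |  12 | baacbccabcaaacaab
  12 |   1 | bacbbcacbbcbaacbccabcaaacaab
  13 |   4 | bbcacbbcbaacbccabcaaacaab
  14 |   9 | bbcbaacbccabcaaacaab
  15 |  20 | bcaaacaab
  16 |   5 | bcacbbcbaacbccabcaaacaab
  17 |  10 | bcbaacbccabcaaacaab
  18 |  16 | bccabcaaacaab
  19 |  21 | caaacaab
  20 |  25 | caab
  21 |  18 | cabcaaacaab
  22 |   6 | cacbbcbaacbccabcaaacaab
  23 |  11 | cbaacbccabcaaacaab
  24 |   0 | cbacbbcacbbcbaacbccabcaaacaab
  25 |   3 | cbbcacbbcbaacbccabcaaacaab
  26 |   8 | cbbcbaacbccabcaaacaab
  27 |  15 | cbccabcaaacaab
  28 |  17 | ccabcaaacaab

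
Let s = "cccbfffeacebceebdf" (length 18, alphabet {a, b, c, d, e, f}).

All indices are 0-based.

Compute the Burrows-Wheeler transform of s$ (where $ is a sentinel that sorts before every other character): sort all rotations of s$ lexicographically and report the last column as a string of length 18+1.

rank  rotation             last
    0  $cccbfffeacebceebdf  f
    1  acebceebdf$cccbfffe  e
    2  bceebdf$cccbfffeace  e
    3  bdf$cccbfffeacebcee  e
    4  bfffeacebceebdf$ccc  c
    5  cbfffeacebceebdf$cc  c
    6  ccbfffeacebceebdf$c  c
    7  cccbfffeacebceebdf$  $
    8  cebceebdf$cccbfffea  a
    9  ceebdf$cccbfffeaceb  b
   10  df$cccbfffeacebceeb  b
   11  eacebceebdf$cccbfff  f
   12  ebceebdf$cccbfffeac  c
   13  ebdf$cccbfffeacebce  e
   14  eebdf$cccbfffeacebc  c
   15  f$cccbfffeacebceebd  d
   16  feacebceebdf$cccbff  f
   17  ffeacebceebdf$cccbf  f
   18  fffeacebceebdf$cccb  b

feeeccc$abbfcecdffb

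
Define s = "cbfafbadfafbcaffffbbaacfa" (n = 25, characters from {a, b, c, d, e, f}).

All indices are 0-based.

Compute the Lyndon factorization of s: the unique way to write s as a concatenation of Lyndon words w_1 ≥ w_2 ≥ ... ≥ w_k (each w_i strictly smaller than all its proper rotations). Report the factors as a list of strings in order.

["c", "bf", "afb", "adfafbcaffffbb", "aacf", "a"]

emit factor 1: 'c' (i=0, period=1)
emit factor 2: 'bf' (i=1, period=2)
emit factor 3: 'afb' (i=3, period=3)
emit factor 4: 'adfafbcaffffbb' (i=6, period=14)
emit factor 5: 'aacf' (i=20, period=4)
emit factor 6: 'a' (i=24, period=1)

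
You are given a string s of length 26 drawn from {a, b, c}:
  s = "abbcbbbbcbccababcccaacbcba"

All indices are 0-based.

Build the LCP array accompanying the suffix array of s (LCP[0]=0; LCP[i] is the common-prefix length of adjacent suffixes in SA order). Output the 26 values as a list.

[0, 1, 1, 2, 2, 1, 0, 2, 1, 3, 2, 4, 1, 3, 3, 2, 3, 0, 2, 1, 2, 2, 3, 1, 3, 2]

sorted suffixes:
  #0 SA[0]=25  'a'
  #1 SA[1]=19  'aacbcba'
  #2 SA[2]=12  'ababcccaacbcba'
  #3 SA[3]=0  'abbcbbbbcbccababcccaacbcba'
  #4 SA[4]=14  'abcccaacbcba'
  #5 SA[5]=20  'acbcba'
  #6 SA[6]=24  'ba'
  #7 SA[7]=13  'babcccaacbcba'
  #8 SA[8]=4  'bbbbcbccababcccaacbcba'
  #9 SA[9]=5  'bbbcbccababcccaacbcba'
  #10 SA[10]=1  'bbcbbbbcbccababcccaacbcba'
  #11 SA[11]=6  'bbcbccababcccaacbcba'
  #12 SA[12]=22  'bcba'
  #13 SA[13]=2  'bcbbbbcbccababcccaacbcba'
  #14 SA[14]=7  'bcbccababcccaacbcba'
  #15 SA[15]=9  'bccababcccaacbcba'
  #16 SA[16]=15  'bcccaacbcba'
  #17 SA[17]=18  'caacbcba'
  #18 SA[18]=11  'cababcccaacbcba'
  #19 SA[19]=23  'cba'
  #20 SA[20]=3  'cbbbbcbccababcccaacbcba'
  #21 SA[21]=21  'cbcba'
  #22 SA[22]=8  'cbccababcccaacbcba'
  #23 SA[23]=17  'ccaacbcba'
  #24 SA[24]=10  'ccababcccaacbcba'
  #25 SA[25]=16  'cccaacbcba'

SA = [25, 19, 12, 0, 14, 20, 24, 13, 4, 5, 1, 6, 22, 2, 7, 9, 15, 18, 11, 23, 3, 21, 8, 17, 10, 16]
[i] adj suffixes → lcp
  [1] 25/19 → 1 ('a')
  [2] 19/12 → 1 ('a')
  [3] 12/0 → 2 ('ab')
  [4] 0/14 → 2 ('ab')
  [5] 14/20 → 1 ('a')
  [6] 20/24 → 0 ('')
  [7] 24/13 → 2 ('ba')
  [8] 13/4 → 1 ('b')
  [9] 4/5 → 3 ('bbb')
  [10] 5/1 → 2 ('bb')
  [11] 1/6 → 4 ('bbcb')
  [12] 6/22 → 1 ('b')
  [13] 22/2 → 3 ('bcb')
  [14] 2/7 → 3 ('bcb')
  [15] 7/9 → 2 ('bc')
  [16] 9/15 → 3 ('bcc')
  [17] 15/18 → 0 ('')
  [18] 18/11 → 2 ('ca')
  [19] 11/23 → 1 ('c')
  [20] 23/3 → 2 ('cb')
  [21] 3/21 → 2 ('cb')
  [22] 21/8 → 3 ('cbc')
  [23] 8/17 → 1 ('c')
  [24] 17/10 → 3 ('cca')
  [25] 10/16 → 2 ('cc')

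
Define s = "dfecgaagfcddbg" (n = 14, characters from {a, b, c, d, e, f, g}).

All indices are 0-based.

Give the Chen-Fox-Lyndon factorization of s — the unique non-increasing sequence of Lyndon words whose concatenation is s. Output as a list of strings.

emit factor 1: 'dfe' (i=0, period=3)
emit factor 2: 'cg' (i=3, period=2)
emit factor 3: 'aagfcddbg' (i=5, period=9)

["dfe", "cg", "aagfcddbg"]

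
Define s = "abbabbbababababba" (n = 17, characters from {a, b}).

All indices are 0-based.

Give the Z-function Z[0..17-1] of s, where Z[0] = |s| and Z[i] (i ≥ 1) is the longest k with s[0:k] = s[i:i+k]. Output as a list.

[17, 0, 0, 3, 0, 0, 0, 2, 0, 2, 0, 2, 0, 4, 0, 0, 1]

Z[0]=17
i=1: i≥r, start 0; Z[1]=0
i=2: i≥r, start 0; Z[2]=0
i=3: i≥r, start 0; Z[3]=3 extend→box=[3,6)
i=4: min(r-i=2, Z[1]=0)=0; Z[4]=0
i=5: min(r-i=1, Z[2]=0)=0; Z[5]=0
i=6: i≥r, start 0; Z[6]=0
i=7: i≥r, start 0; Z[7]=2 extend→box=[7,9)
i=8: min(r-i=1, Z[1]=0)=0; Z[8]=0
i=9: i≥r, start 0; Z[9]=2 extend→box=[9,11)
i=10: min(r-i=1, Z[1]=0)=0; Z[10]=0
i=11: i≥r, start 0; Z[11]=2 extend→box=[11,13)
i=12: min(r-i=1, Z[1]=0)=0; Z[12]=0
i=13: i≥r, start 0; Z[13]=4 extend→box=[13,17)
i=14: min(r-i=3, Z[1]=0)=0; Z[14]=0
i=15: min(r-i=2, Z[2]=0)=0; Z[15]=0
i=16: min(r-i=1, Z[3]=3)=1; Z[16]=1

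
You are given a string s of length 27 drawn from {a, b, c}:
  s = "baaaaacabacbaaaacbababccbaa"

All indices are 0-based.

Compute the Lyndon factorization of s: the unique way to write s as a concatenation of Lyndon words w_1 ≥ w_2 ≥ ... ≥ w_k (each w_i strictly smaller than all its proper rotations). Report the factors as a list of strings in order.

["b", "aaaaacabacbaaaacbababccb", "a", "a"]

emit factor 1: 'b' (i=0, period=1)
emit factor 2: 'aaaaacabacbaaaacbababccb' (i=1, period=24)
emit factor 3: 'a' (i=25, period=1)
emit factor 4: 'a' (i=26, period=1)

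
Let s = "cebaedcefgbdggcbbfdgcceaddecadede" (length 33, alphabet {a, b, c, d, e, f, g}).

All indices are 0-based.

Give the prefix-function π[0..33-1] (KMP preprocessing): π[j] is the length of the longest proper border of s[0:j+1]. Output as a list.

[0, 0, 0, 0, 0, 0, 1, 2, 0, 0, 0, 0, 0, 0, 1, 0, 0, 0, 0, 0, 1, 1, 2, 0, 0, 0, 0, 1, 0, 0, 0, 0, 0]

π[0] = 0
j=1 s[j]='e': π[1]=0 (border '')
j=2 s[j]='b': π[2]=0 (border '')
j=3 s[j]='a': π[3]=0 (border '')
j=4 s[j]='e': π[4]=0 (border '')
j=5 s[j]='d': π[5]=0 (border '')
j=6 s[j]='c': π[6]=1 (border 'c')
j=7 s[j]='e': π[7]=2 (border 'ce')
j=8 s[j]='f': k: 2→0; π[8]=0 (border '')
j=9 s[j]='g': π[9]=0 (border '')
j=10 s[j]='b': π[10]=0 (border '')
j=11 s[j]='d': π[11]=0 (border '')
j=12 s[j]='g': π[12]=0 (border '')
j=13 s[j]='g': π[13]=0 (border '')
j=14 s[j]='c': π[14]=1 (border 'c')
j=15 s[j]='b': k: 1→0; π[15]=0 (border '')
j=16 s[j]='b': π[16]=0 (border '')
j=17 s[j]='f': π[17]=0 (border '')
j=18 s[j]='d': π[18]=0 (border '')
j=19 s[j]='g': π[19]=0 (border '')
j=20 s[j]='c': π[20]=1 (border 'c')
j=21 s[j]='c': k: 1→0; π[21]=1 (border 'c')
j=22 s[j]='e': π[22]=2 (border 'ce')
j=23 s[j]='a': k: 2→0; π[23]=0 (border '')
j=24 s[j]='d': π[24]=0 (border '')
j=25 s[j]='d': π[25]=0 (border '')
j=26 s[j]='e': π[26]=0 (border '')
j=27 s[j]='c': π[27]=1 (border 'c')
j=28 s[j]='a': k: 1→0; π[28]=0 (border '')
j=29 s[j]='d': π[29]=0 (border '')
j=30 s[j]='e': π[30]=0 (border '')
j=31 s[j]='d': π[31]=0 (border '')
j=32 s[j]='e': π[32]=0 (border '')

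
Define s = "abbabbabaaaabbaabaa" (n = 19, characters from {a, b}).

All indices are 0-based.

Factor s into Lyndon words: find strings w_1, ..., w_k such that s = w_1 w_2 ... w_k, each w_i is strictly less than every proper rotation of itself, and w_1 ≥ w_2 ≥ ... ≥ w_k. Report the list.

emit factor 1: 'abb' (i=0, period=3)
emit factor 2: 'abb' (i=3, period=3)
emit factor 3: 'ab' (i=6, period=2)
emit factor 4: 'aaaabbaab' (i=8, period=9)
emit factor 5: 'a' (i=17, period=1)
emit factor 6: 'a' (i=18, period=1)

["abb", "abb", "ab", "aaaabbaab", "a", "a"]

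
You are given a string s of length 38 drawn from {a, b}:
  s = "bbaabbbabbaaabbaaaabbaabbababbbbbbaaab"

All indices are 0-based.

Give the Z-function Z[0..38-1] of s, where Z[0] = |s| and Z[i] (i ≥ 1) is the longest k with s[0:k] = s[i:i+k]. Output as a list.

[38, 1, 0, 0, 2, 3, 1, 0, 4, 1, 0, 0, 0, 4, 1, 0, 0, 0, 0, 6, 1, 0, 0, 3, 1, 0, 1, 0, 2, 2, 2, 2, 4, 1, 0, 0, 0, 1]

Z[0]=38
i=1: i≥r, start 0; Z[1]=1 scan→box=[1,2)
i=2: i≥r, start 0; Z[2]=0
i=3: i≥r, start 0; Z[3]=0
i=4: i≥r, start 0; Z[4]=2 scan→box=[4,6)
i=5: min(r-i=1, Z[1]=1)=1; Z[5]=3 scan→box=[5,8)
i=6: min(r-i=2, Z[1]=1)=1; Z[6]=1
i=7: min(r-i=1, Z[2]=0)=0; Z[7]=0
i=8: i≥r, start 0; Z[8]=4 scan→box=[8,12)
i=9: min(r-i=3, Z[1]=1)=1; Z[9]=1
i=10: min(r-i=2, Z[2]=0)=0; Z[10]=0
i=11: min(r-i=1, Z[3]=0)=0; Z[11]=0
i=12: i≥r, start 0; Z[12]=0
i=13: i≥r, start 0; Z[13]=4 scan→box=[13,17)
i=14: min(r-i=3, Z[1]=1)=1; Z[14]=1
i=15: min(r-i=2, Z[2]=0)=0; Z[15]=0
i=16: min(r-i=1, Z[3]=0)=0; Z[16]=0
i=17: i≥r, start 0; Z[17]=0
i=18: i≥r, start 0; Z[18]=0
i=19: i≥r, start 0; Z[19]=6 scan→box=[19,25)
i=20: min(r-i=5, Z[1]=1)=1; Z[20]=1
i=21: min(r-i=4, Z[2]=0)=0; Z[21]=0
i=22: min(r-i=3, Z[3]=0)=0; Z[22]=0
i=23: min(r-i=2, Z[4]=2)=2; Z[23]=3 scan→box=[23,26)
i=24: min(r-i=2, Z[1]=1)=1; Z[24]=1
i=25: min(r-i=1, Z[2]=0)=0; Z[25]=0
i=26: i≥r, start 0; Z[26]=1 scan→box=[26,27)
i=27: i≥r, start 0; Z[27]=0
i=28: i≥r, start 0; Z[28]=2 scan→box=[28,30)
i=29: min(r-i=1, Z[1]=1)=1; Z[29]=2 scan→box=[29,31)
i=30: min(r-i=1, Z[1]=1)=1; Z[30]=2 scan→box=[30,32)
i=31: min(r-i=1, Z[1]=1)=1; Z[31]=2 scan→box=[31,33)
i=32: min(r-i=1, Z[1]=1)=1; Z[32]=4 scan→box=[32,36)
i=33: min(r-i=3, Z[1]=1)=1; Z[33]=1
i=34: min(r-i=2, Z[2]=0)=0; Z[34]=0
i=35: min(r-i=1, Z[3]=0)=0; Z[35]=0
i=36: i≥r, start 0; Z[36]=0
i=37: i≥r, start 0; Z[37]=1 scan→box=[37,38)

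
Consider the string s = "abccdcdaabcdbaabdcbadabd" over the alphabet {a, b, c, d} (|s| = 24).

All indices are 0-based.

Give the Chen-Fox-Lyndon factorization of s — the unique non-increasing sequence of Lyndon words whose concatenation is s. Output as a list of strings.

emit factor 1: 'abccdcd' (i=0, period=7)
emit factor 2: 'aabcdbaabdcbadabd' (i=7, period=17)

["abccdcd", "aabcdbaabdcbadabd"]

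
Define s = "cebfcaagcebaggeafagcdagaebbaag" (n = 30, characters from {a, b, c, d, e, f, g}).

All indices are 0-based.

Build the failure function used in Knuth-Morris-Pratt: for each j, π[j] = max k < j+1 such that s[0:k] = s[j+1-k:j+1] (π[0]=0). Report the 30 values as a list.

[0, 0, 0, 0, 1, 0, 0, 0, 1, 2, 3, 0, 0, 0, 0, 0, 0, 0, 0, 1, 0, 0, 0, 0, 0, 0, 0, 0, 0, 0]

π[0] = 0
j=1 s[j]='e': π[1]=0 (border '')
j=2 s[j]='b': π[2]=0 (border '')
j=3 s[j]='f': π[3]=0 (border '')
j=4 s[j]='c': π[4]=1 (border 'c')
j=5 s[j]='a': k: 1→0; π[5]=0 (border '')
j=6 s[j]='a': π[6]=0 (border '')
j=7 s[j]='g': π[7]=0 (border '')
j=8 s[j]='c': π[8]=1 (border 'c')
j=9 s[j]='e': π[9]=2 (border 'ce')
j=10 s[j]='b': π[10]=3 (border 'ceb')
j=11 s[j]='a': k: 3→0; π[11]=0 (border '')
j=12 s[j]='g': π[12]=0 (border '')
j=13 s[j]='g': π[13]=0 (border '')
j=14 s[j]='e': π[14]=0 (border '')
j=15 s[j]='a': π[15]=0 (border '')
j=16 s[j]='f': π[16]=0 (border '')
j=17 s[j]='a': π[17]=0 (border '')
j=18 s[j]='g': π[18]=0 (border '')
j=19 s[j]='c': π[19]=1 (border 'c')
j=20 s[j]='d': k: 1→0; π[20]=0 (border '')
j=21 s[j]='a': π[21]=0 (border '')
j=22 s[j]='g': π[22]=0 (border '')
j=23 s[j]='a': π[23]=0 (border '')
j=24 s[j]='e': π[24]=0 (border '')
j=25 s[j]='b': π[25]=0 (border '')
j=26 s[j]='b': π[26]=0 (border '')
j=27 s[j]='a': π[27]=0 (border '')
j=28 s[j]='a': π[28]=0 (border '')
j=29 s[j]='g': π[29]=0 (border '')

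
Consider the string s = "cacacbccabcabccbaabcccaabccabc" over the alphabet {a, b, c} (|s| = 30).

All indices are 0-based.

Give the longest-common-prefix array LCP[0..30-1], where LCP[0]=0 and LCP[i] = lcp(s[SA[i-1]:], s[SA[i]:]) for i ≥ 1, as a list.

[0, 5, 1, 3, 3, 4, 4, 1, 2, 0, 1, 2, 2, 6, 3, 3, 0, 1, 2, 4, 4, 2, 3, 1, 2, 1, 3, 5, 2, 2]

sorted suffixes:
  #0 SA[0]=22  'aabccabc'
  #1 SA[1]=16  'aabcccaabccabc'
  #2 SA[2]=27  'abc'
  #3 SA[3]=8  'abcabccbaabcccaabccabc'
  #4 SA[4]=23  'abccabc'
  #5 SA[5]=11  'abccbaabcccaabccabc'
  #6 SA[6]=17  'abcccaabccabc'
  #7 SA[7]=1  'acacbccabcabccbaabcccaabccabc'
  #8 SA[8]=3  'acbccabcabccbaabcccaabccabc'
  #9 SA[9]=15  'baabcccaabccabc'
  #10 SA[10]=28  'bc'
  #11 SA[11]=9  'bcabccbaabcccaabccabc'
  #12 SA[12]=24  'bccabc'
  #13 SA[13]=5  'bccabcabccbaabcccaabccabc'
  #14 SA[14]=12  'bccbaabcccaabccabc'
  #15 SA[15]=18  'bcccaabccabc'
  #16 SA[16]=29  'c'
  #17 SA[17]=21  'caabccabc'
  #18 SA[18]=26  'cabc'
  #19 SA[19]=7  'cabcabccbaabcccaabccabc'
  #20 SA[20]=10  'cabccbaabcccaabccabc'
  #21 SA[21]=0  'cacacbccabcabccbaabcccaabccabc'
  #22 SA[22]=2  'cacbccabcabccbaabcccaabccabc'
  #23 SA[23]=14  'cbaabcccaabccabc'
  #24 SA[24]=4  'cbccabcabccbaabcccaabccabc'
  #25 SA[25]=20  'ccaabccabc'
  #26 SA[26]=25  'ccabc'
  #27 SA[27]=6  'ccabcabccbaabcccaabccabc'
  #28 SA[28]=13  'ccbaabcccaabccabc'
  #29 SA[29]=19  'cccaabccabc'

SA = [22, 16, 27, 8, 23, 11, 17, 1, 3, 15, 28, 9, 24, 5, 12, 18, 29, 21, 26, 7, 10, 0, 2, 14, 4, 20, 25, 6, 13, 19]
i: (SA[i-1],SA[i]) lcp shared
  1: (22,16) 5 'aabcc'
  2: (16,27) 1 'a'
  3: (27,8) 3 'abc'
  4: (8,23) 3 'abc'
  5: (23,11) 4 'abcc'
  6: (11,17) 4 'abcc'
  7: (17,1) 1 'a'
  8: (1,3) 2 'ac'
  9: (3,15) 0 ''
  10: (15,28) 1 'b'
  11: (28,9) 2 'bc'
  12: (9,24) 2 'bc'
  13: (24,5) 6 'bccabc'
  14: (5,12) 3 'bcc'
  15: (12,18) 3 'bcc'
  16: (18,29) 0 ''
  17: (29,21) 1 'c'
  18: (21,26) 2 'ca'
  19: (26,7) 4 'cabc'
  20: (7,10) 4 'cabc'
  21: (10,0) 2 'ca'
  22: (0,2) 3 'cac'
  23: (2,14) 1 'c'
  24: (14,4) 2 'cb'
  25: (4,20) 1 'c'
  26: (20,25) 3 'cca'
  27: (25,6) 5 'ccabc'
  28: (6,13) 2 'cc'
  29: (13,19) 2 'cc'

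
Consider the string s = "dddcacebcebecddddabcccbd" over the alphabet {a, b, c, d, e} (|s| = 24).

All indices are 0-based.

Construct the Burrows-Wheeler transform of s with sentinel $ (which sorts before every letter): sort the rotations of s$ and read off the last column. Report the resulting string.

rank  rotation                   last
    0  $dddcacebcebecddddabcccbd  d
    1  abcccbd$dddcacebcebecdddd  d
    2  acebcebecddddabcccbd$dddc  c
    3  bcccbd$dddcacebcebecdddda  a
    4  bcebecddddabcccbd$dddcace  e
    5  bd$dddcacebcebecddddabccc  c
    6  becddddabcccbd$dddcacebce  e
    7  cacebcebecddddabcccbd$ddd  d
    8  cbd$dddcacebcebecddddabcc  c
    9  ccbd$dddcacebcebecddddabc  c
   10  cccbd$dddcacebcebecddddab  b
   11  cddddabcccbd$dddcacebcebe  e
   12  cebcebecddddabcccbd$dddca  a
   13  cebecddddabcccbd$dddcaceb  b
   14  d$dddcacebcebecddddabcccb  b
   15  dabcccbd$dddcacebcebecddd  d
   16  dcacebcebecddddabcccbd$dd  d
   17  ddabcccbd$dddcacebcebecdd  d
   18  ddcacebcebecddddabcccbd$d  d
   19  dddabcccbd$dddcacebcebecd  d
   20  dddcacebcebecddddabcccbd$  $
   21  ddddabcccbd$dddcacebcebec  c
   22  ebcebecddddabcccbd$dddcac  c
   23  ebecddddabcccbd$dddcacebc  c
   24  ecddddabcccbd$dddcacebceb  b

ddcaecedccbeabbddddd$cccb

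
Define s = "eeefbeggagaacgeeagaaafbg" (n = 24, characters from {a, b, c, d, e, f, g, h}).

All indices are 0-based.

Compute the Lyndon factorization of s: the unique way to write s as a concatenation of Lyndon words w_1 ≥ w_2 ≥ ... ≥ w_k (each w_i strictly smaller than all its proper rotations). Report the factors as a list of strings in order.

emit factor 1: 'eeef' (i=0, period=4)
emit factor 2: 'begg' (i=4, period=4)
emit factor 3: 'ag' (i=8, period=2)
emit factor 4: 'aacgeeag' (i=10, period=8)
emit factor 5: 'aaafbg' (i=18, period=6)

["eeef", "begg", "ag", "aacgeeag", "aaafbg"]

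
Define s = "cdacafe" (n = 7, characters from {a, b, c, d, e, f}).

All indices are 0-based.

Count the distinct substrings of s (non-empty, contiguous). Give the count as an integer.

26

sorted suffixes:
  #0 SA[0]=2  'acafe'
  #1 SA[1]=4  'afe'
  #2 SA[2]=3  'cafe'
  #3 SA[3]=0  'cdacafe'
  #4 SA[4]=1  'dacafe'
  #5 SA[5]=6  'e'
  #6 SA[6]=5  'fe'

SA = [2, 4, 3, 0, 1, 6, 5]
rank  pair      lcp
   1  s[2:],s[4:]  1  'a'
   2  s[4:],s[3:]  0  ''
   3  s[3:],s[0:]  1  'c'
   4  s[0:],s[1:]  0  ''
   5  s[1:],s[6:]  0  ''
   6  s[6:],s[5:]  0  ''

n(n+1)/2 = 7·8/2 = 28
Σ LCP = 0 + 1 + 0 + 1 + 0 + 0 + 0 = 2
distinct = 28 − 2 = 26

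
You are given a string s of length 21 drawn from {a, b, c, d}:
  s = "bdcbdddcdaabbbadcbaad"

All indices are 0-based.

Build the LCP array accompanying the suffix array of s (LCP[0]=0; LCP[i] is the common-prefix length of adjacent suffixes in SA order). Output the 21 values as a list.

rank→(start, suffix):
  0 → (9, 'aabbbadcbaad')
  1 → (18, 'aad')
  2 → (10, 'abbbadcbaad')
  3 → (19, 'ad')
  4 → (14, 'adcbaad')
  5 → (17, 'baad')
  6 → (13, 'badcbaad')
  7 → (12, 'bbadcbaad')
  8 → (11, 'bbbadcbaad')
  9 → (0, 'bdcbdddcdaabbbadcbaad')
  10 → (3, 'bdddcdaabbbadcbaad')
  11 → (16, 'cbaad')
  12 → (2, 'cbdddcdaabbbadcbaad')
  13 → (7, 'cdaabbbadcbaad')
  14 → (20, 'd')
  15 → (8, 'daabbbadcbaad')
  16 → (15, 'dcbaad')
  17 → (1, 'dcbdddcdaabbbadcbaad')
  18 → (6, 'dcdaabbbadcbaad')
  19 → (5, 'ddcdaabbbadcbaad')
  20 → (4, 'dddcdaabbbadcbaad')

SA = [9, 18, 10, 19, 14, 17, 13, 12, 11, 0, 3, 16, 2, 7, 20, 8, 15, 1, 6, 5, 4]
[i] adj suffixes → lcp
  [1] 9/18 → 2 ('aa')
  [2] 18/10 → 1 ('a')
  [3] 10/19 → 1 ('a')
  [4] 19/14 → 2 ('ad')
  [5] 14/17 → 0 ('')
  [6] 17/13 → 2 ('ba')
  [7] 13/12 → 1 ('b')
  [8] 12/11 → 2 ('bb')
  [9] 11/0 → 1 ('b')
  [10] 0/3 → 2 ('bd')
  [11] 3/16 → 0 ('')
  [12] 16/2 → 2 ('cb')
  [13] 2/7 → 1 ('c')
  [14] 7/20 → 0 ('')
  [15] 20/8 → 1 ('d')
  [16] 8/15 → 1 ('d')
  [17] 15/1 → 3 ('dcb')
  [18] 1/6 → 2 ('dc')
  [19] 6/5 → 1 ('d')
  [20] 5/4 → 2 ('dd')

[0, 2, 1, 1, 2, 0, 2, 1, 2, 1, 2, 0, 2, 1, 0, 1, 1, 3, 2, 1, 2]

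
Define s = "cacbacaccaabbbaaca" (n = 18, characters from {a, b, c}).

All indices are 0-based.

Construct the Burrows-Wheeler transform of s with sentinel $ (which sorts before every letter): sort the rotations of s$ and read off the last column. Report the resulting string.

rank  rotation             last
    0  $cacbacaccaabbbaaca  a
    1  a$cacbacaccaabbbaac  c
    2  aabbbaaca$cacbacacc  c
    3  aaca$cacbacaccaabbb  b
    4  abbbaaca$cacbacacca  a
    5  aca$cacbacaccaabbba  a
    6  acaccaabbbaaca$cacb  b
    7  acbacaccaabbbaaca$c  c
    8  accaabbbaaca$cacbac  c
    9  baaca$cacbacaccaabb  b
   10  bacaccaabbbaaca$cac  c
   11  bbaaca$cacbacaccaab  b
   12  bbbaaca$cacbacaccaa  a
   13  ca$cacbacaccaabbbaa  a
   14  caabbbaaca$cacbacac  c
   15  cacbacaccaabbbaaca$  $
   16  caccaabbbaaca$cacba  a
   17  cbacaccaabbbaaca$ca  a
   18  ccaabbbaaca$cacbaca  a

accbaabccbcbaac$aaa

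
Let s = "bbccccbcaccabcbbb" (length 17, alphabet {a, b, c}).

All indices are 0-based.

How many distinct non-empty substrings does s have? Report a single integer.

rank | idx | suffix
   0 |  11 | abcbbb
   1 |   8 | accabcbbb
   2 |  16 | b
   3 |  15 | bb
   4 |  14 | bbb
   5 |   0 | bbccccbcaccabcbbb
   6 |   6 | bcaccabcbbb
   7 |  12 | bcbbb
   8 |   1 | bccccbcaccabcbbb
   9 |  10 | cabcbbb
  10 |   7 | caccabcbbb
  11 |  13 | cbbb
  12 |   5 | cbcaccabcbbb
  13 |   9 | ccabcbbb
  14 |   4 | ccbcaccabcbbb
  15 |   3 | cccbcaccabcbbb
  16 |   2 | ccccbcaccabcbbb

SA = [11, 8, 16, 15, 14, 0, 6, 12, 1, 10, 7, 13, 5, 9, 4, 3, 2]
i: (SA[i-1],SA[i]) lcp shared
  1: (11,8) 1 'a'
  2: (8,16) 0 ''
  3: (16,15) 1 'b'
  4: (15,14) 2 'bb'
  5: (14,0) 2 'bb'
  6: (0,6) 1 'b'
  7: (6,12) 2 'bc'
  8: (12,1) 2 'bc'
  9: (1,10) 0 ''
  10: (10,7) 2 'ca'
  11: (7,13) 1 'c'
  12: (13,5) 2 'cb'
  13: (5,9) 1 'c'
  14: (9,4) 2 'cc'
  15: (4,3) 2 'cc'
  16: (3,2) 3 'ccc'

n(n+1)/2 = 17·18/2 = 153
Σ LCP = 0 + 1 + 0 + 1 + 2 + 2 + 1 + 2 + 2 + 0 + 2 + 1 + 2 + 1 + 2 + 2 + 3 = 24
distinct = 153 − 24 = 129

129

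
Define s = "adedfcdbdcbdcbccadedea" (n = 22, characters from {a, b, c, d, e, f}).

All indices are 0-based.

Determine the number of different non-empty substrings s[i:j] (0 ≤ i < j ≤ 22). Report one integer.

224

rank→(start, suffix):
  0 → (21, 'a')
  1 → (16, 'adedea')
  2 → (0, 'adedfcdbdcbdcbccadedea')
  3 → (13, 'bccadedea')
  4 → (10, 'bdcbccadedea')
  5 → (7, 'bdcbdcbccadedea')
  6 → (15, 'cadedea')
  7 → (12, 'cbccadedea')
  8 → (9, 'cbdcbccadedea')
  9 → (14, 'ccadedea')
  10 → (5, 'cdbdcbdcbccadedea')
  11 → (6, 'dbdcbdcbccadedea')
  12 → (11, 'dcbccadedea')
  13 → (8, 'dcbdcbccadedea')
  14 → (19, 'dea')
  15 → (17, 'dedea')
  16 → (1, 'dedfcdbdcbdcbccadedea')
  17 → (3, 'dfcdbdcbdcbccadedea')
  18 → (20, 'ea')
  19 → (18, 'edea')
  20 → (2, 'edfcdbdcbdcbccadedea')
  21 → (4, 'fcdbdcbdcbccadedea')

SA = [21, 16, 0, 13, 10, 7, 15, 12, 9, 14, 5, 6, 11, 8, 19, 17, 1, 3, 20, 18, 2, 4]
rank  pair      lcp
   1  s[21:],s[16:]  1  'a'
   2  s[16:],s[0:]  4  'aded'
   3  s[0:],s[13:]  0  ''
   4  s[13:],s[10:]  1  'b'
   5  s[10:],s[7:]  4  'bdcb'
   6  s[7:],s[15:]  0  ''
   7  s[15:],s[12:]  1  'c'
   8  s[12:],s[9:]  2  'cb'
   9  s[9:],s[14:]  1  'c'
  10  s[14:],s[5:]  1  'c'
  11  s[5:],s[6:]  0  ''
  12  s[6:],s[11:]  1  'd'
  13  s[11:],s[8:]  3  'dcb'
  14  s[8:],s[19:]  1  'd'
  15  s[19:],s[17:]  2  'de'
  16  s[17:],s[1:]  3  'ded'
  17  s[1:],s[3:]  1  'd'
  18  s[3:],s[20:]  0  ''
  19  s[20:],s[18:]  1  'e'
  20  s[18:],s[2:]  2  'ed'
  21  s[2:],s[4:]  0  ''

n(n+1)/2 = 22·23/2 = 253
Σ LCP = 0 + 1 + 4 + 0 + 1 + 4 + 0 + 1 + 2 + 1 + 1 + 0 + 1 + 3 + 1 + 2 + 3 + 1 + 0 + 1 + 2 + 0 = 29
distinct = 253 − 29 = 224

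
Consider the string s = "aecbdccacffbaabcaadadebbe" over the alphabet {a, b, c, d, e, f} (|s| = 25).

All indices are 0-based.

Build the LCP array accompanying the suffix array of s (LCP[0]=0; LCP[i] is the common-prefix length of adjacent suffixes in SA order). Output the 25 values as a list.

[0, 2, 1, 1, 1, 2, 1, 0, 1, 1, 1, 1, 0, 2, 1, 1, 1, 0, 1, 1, 0, 1, 1, 0, 1]

sorted suffixes:
  #0 SA[0]=12  'aabcaadadebbe'
  #1 SA[1]=16  'aadadebbe'
  #2 SA[2]=13  'abcaadadebbe'
  #3 SA[3]=7  'acffbaabcaadadebbe'
  #4 SA[4]=17  'adadebbe'
  #5 SA[5]=19  'adebbe'
  #6 SA[6]=0  'aecbdccacffbaabcaadadebbe'
  #7 SA[7]=11  'baabcaadadebbe'
  #8 SA[8]=22  'bbe'
  #9 SA[9]=14  'bcaadadebbe'
  #10 SA[10]=3  'bdccacffbaabcaadadebbe'
  #11 SA[11]=23  'be'
  #12 SA[12]=15  'caadadebbe'
  #13 SA[13]=6  'cacffbaabcaadadebbe'
  #14 SA[14]=2  'cbdccacffbaabcaadadebbe'
  #15 SA[15]=5  'ccacffbaabcaadadebbe'
  #16 SA[16]=8  'cffbaabcaadadebbe'
  #17 SA[17]=18  'dadebbe'
  #18 SA[18]=4  'dccacffbaabcaadadebbe'
  #19 SA[19]=20  'debbe'
  #20 SA[20]=24  'e'
  #21 SA[21]=21  'ebbe'
  #22 SA[22]=1  'ecbdccacffbaabcaadadebbe'
  #23 SA[23]=10  'fbaabcaadadebbe'
  #24 SA[24]=9  'ffbaabcaadadebbe'

SA = [12, 16, 13, 7, 17, 19, 0, 11, 22, 14, 3, 23, 15, 6, 2, 5, 8, 18, 4, 20, 24, 21, 1, 10, 9]
[i] adj suffixes → lcp
  [1] 12/16 → 2 ('aa')
  [2] 16/13 → 1 ('a')
  [3] 13/7 → 1 ('a')
  [4] 7/17 → 1 ('a')
  [5] 17/19 → 2 ('ad')
  [6] 19/0 → 1 ('a')
  [7] 0/11 → 0 ('')
  [8] 11/22 → 1 ('b')
  [9] 22/14 → 1 ('b')
  [10] 14/3 → 1 ('b')
  [11] 3/23 → 1 ('b')
  [12] 23/15 → 0 ('')
  [13] 15/6 → 2 ('ca')
  [14] 6/2 → 1 ('c')
  [15] 2/5 → 1 ('c')
  [16] 5/8 → 1 ('c')
  [17] 8/18 → 0 ('')
  [18] 18/4 → 1 ('d')
  [19] 4/20 → 1 ('d')
  [20] 20/24 → 0 ('')
  [21] 24/21 → 1 ('e')
  [22] 21/1 → 1 ('e')
  [23] 1/10 → 0 ('')
  [24] 10/9 → 1 ('f')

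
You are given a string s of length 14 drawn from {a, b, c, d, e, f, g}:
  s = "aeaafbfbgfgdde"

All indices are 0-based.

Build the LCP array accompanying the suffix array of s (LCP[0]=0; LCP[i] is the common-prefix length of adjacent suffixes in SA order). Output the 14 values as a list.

[0, 1, 1, 0, 1, 0, 1, 0, 1, 0, 2, 1, 0, 1]

sorted suffixes:
  #0 SA[0]=2  'aafbfbgfgdde'
  #1 SA[1]=0  'aeaafbfbgfgdde'
  #2 SA[2]=3  'afbfbgfgdde'
  #3 SA[3]=5  'bfbgfgdde'
  #4 SA[4]=7  'bgfgdde'
  #5 SA[5]=11  'dde'
  #6 SA[6]=12  'de'
  #7 SA[7]=13  'e'
  #8 SA[8]=1  'eaafbfbgfgdde'
  #9 SA[9]=4  'fbfbgfgdde'
  #10 SA[10]=6  'fbgfgdde'
  #11 SA[11]=9  'fgdde'
  #12 SA[12]=10  'gdde'
  #13 SA[13]=8  'gfgdde'

SA = [2, 0, 3, 5, 7, 11, 12, 13, 1, 4, 6, 9, 10, 8]
i: (SA[i-1],SA[i]) lcp shared
  1: (2,0) 1 'a'
  2: (0,3) 1 'a'
  3: (3,5) 0 ''
  4: (5,7) 1 'b'
  5: (7,11) 0 ''
  6: (11,12) 1 'd'
  7: (12,13) 0 ''
  8: (13,1) 1 'e'
  9: (1,4) 0 ''
  10: (4,6) 2 'fb'
  11: (6,9) 1 'f'
  12: (9,10) 0 ''
  13: (10,8) 1 'g'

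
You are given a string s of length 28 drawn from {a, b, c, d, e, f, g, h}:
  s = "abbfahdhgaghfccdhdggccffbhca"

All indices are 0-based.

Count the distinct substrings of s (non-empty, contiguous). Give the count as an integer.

rank | idx | suffix
   0 |  27 | a
   1 |   0 | abbfahdhgaghfccdhdggccffbhca
   2 |   9 | aghfccdhdggccffbhca
   3 |   4 | ahdhgaghfccdhdggccffbhca
   4 |   1 | bbfahdhgaghfccdhdggccffbhca
   5 |   2 | bfahdhgaghfccdhdggccffbhca
   6 |  24 | bhca
   7 |  26 | ca
   8 |  13 | ccdhdggccffbhca
   9 |  20 | ccffbhca
  10 |  14 | cdhdggccffbhca
  11 |  21 | cffbhca
  12 |  17 | dggccffbhca
  13 |  15 | dhdggccffbhca
  14 |   6 | dhgaghfccdhdggccffbhca
  15 |   3 | fahdhgaghfccdhdggccffbhca
  16 |  23 | fbhca
  17 |  12 | fccdhdggccffbhca
  18 |  22 | ffbhca
  19 |   8 | gaghfccdhdggccffbhca
  20 |  19 | gccffbhca
  21 |  18 | ggccffbhca
  22 |  10 | ghfccdhdggccffbhca
  23 |  25 | hca
  24 |  16 | hdggccffbhca
  25 |   5 | hdhgaghfccdhdggccffbhca
  26 |  11 | hfccdhdggccffbhca
  27 |   7 | hgaghfccdhdggccffbhca

SA = [27, 0, 9, 4, 1, 2, 24, 26, 13, 20, 14, 21, 17, 15, 6, 3, 23, 12, 22, 8, 19, 18, 10, 25, 16, 5, 11, 7]
rank  pair      lcp
   1  s[27:],s[0:]  1  'a'
   2  s[0:],s[9:]  1  'a'
   3  s[9:],s[4:]  1  'a'
   4  s[4:],s[1:]  0  ''
   5  s[1:],s[2:]  1  'b'
   6  s[2:],s[24:]  1  'b'
   7  s[24:],s[26:]  0  ''
   8  s[26:],s[13:]  1  'c'
   9  s[13:],s[20:]  2  'cc'
  10  s[20:],s[14:]  1  'c'
  11  s[14:],s[21:]  1  'c'
  12  s[21:],s[17:]  0  ''
  13  s[17:],s[15:]  1  'd'
  14  s[15:],s[6:]  2  'dh'
  15  s[6:],s[3:]  0  ''
  16  s[3:],s[23:]  1  'f'
  17  s[23:],s[12:]  1  'f'
  18  s[12:],s[22:]  1  'f'
  19  s[22:],s[8:]  0  ''
  20  s[8:],s[19:]  1  'g'
  21  s[19:],s[18:]  1  'g'
  22  s[18:],s[10:]  1  'g'
  23  s[10:],s[25:]  0  ''
  24  s[25:],s[16:]  1  'h'
  25  s[16:],s[5:]  2  'hd'
  26  s[5:],s[11:]  1  'h'
  27  s[11:],s[7:]  1  'h'

n(n+1)/2 = 28·29/2 = 406
Σ LCP = 0 + 1 + 1 + 1 + 0 + 1 + 1 + 0 + 1 + 2 + 1 + 1 + 0 + 1 + 2 + 0 + 1 + 1 + 1 + 0 + 1 + 1 + 1 + 0 + 1 + 2 + 1 + 1 = 24
distinct = 406 − 24 = 382

382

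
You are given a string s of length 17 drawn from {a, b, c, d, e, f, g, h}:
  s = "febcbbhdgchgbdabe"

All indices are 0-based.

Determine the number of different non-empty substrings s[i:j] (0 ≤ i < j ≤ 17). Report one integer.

144

rank→(start, suffix):
  0 → (14, 'abe')
  1 → (4, 'bbhdgchgbdabe')
  2 → (2, 'bcbbhdgchgbdabe')
  3 → (12, 'bdabe')
  4 → (15, 'be')
  5 → (5, 'bhdgchgbdabe')
  6 → (3, 'cbbhdgchgbdabe')
  7 → (9, 'chgbdabe')
  8 → (13, 'dabe')
  9 → (7, 'dgchgbdabe')
  10 → (16, 'e')
  11 → (1, 'ebcbbhdgchgbdabe')
  12 → (0, 'febcbbhdgchgbdabe')
  13 → (11, 'gbdabe')
  14 → (8, 'gchgbdabe')
  15 → (6, 'hdgchgbdabe')
  16 → (10, 'hgbdabe')

SA = [14, 4, 2, 12, 15, 5, 3, 9, 13, 7, 16, 1, 0, 11, 8, 6, 10]
i: (SA[i-1],SA[i]) lcp shared
  1: (14,4) 0 ''
  2: (4,2) 1 'b'
  3: (2,12) 1 'b'
  4: (12,15) 1 'b'
  5: (15,5) 1 'b'
  6: (5,3) 0 ''
  7: (3,9) 1 'c'
  8: (9,13) 0 ''
  9: (13,7) 1 'd'
  10: (7,16) 0 ''
  11: (16,1) 1 'e'
  12: (1,0) 0 ''
  13: (0,11) 0 ''
  14: (11,8) 1 'g'
  15: (8,6) 0 ''
  16: (6,10) 1 'h'

n(n+1)/2 = 17·18/2 = 153
Σ LCP = 0 + 0 + 1 + 1 + 1 + 1 + 0 + 1 + 0 + 1 + 0 + 1 + 0 + 0 + 1 + 0 + 1 = 9
distinct = 153 − 9 = 144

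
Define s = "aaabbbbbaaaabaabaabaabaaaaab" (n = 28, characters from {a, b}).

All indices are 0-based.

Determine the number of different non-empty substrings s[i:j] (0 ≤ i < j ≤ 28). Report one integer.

294

sorted suffixes:
  #0 SA[0]=22  'aaaaab'
  #1 SA[1]=23  'aaaab'
  #2 SA[2]=8  'aaaabaabaabaabaaaaab'
  #3 SA[3]=24  'aaab'
  #4 SA[4]=9  'aaabaabaabaabaaaaab'
  #5 SA[5]=0  'aaabbbbbaaaabaabaabaabaaaaab'
  #6 SA[6]=25  'aab'
  #7 SA[7]=19  'aabaaaaab'
  #8 SA[8]=16  'aabaabaaaaab'
  #9 SA[9]=13  'aabaabaabaaaaab'
  #10 SA[10]=10  'aabaabaabaabaaaaab'
  #11 SA[11]=1  'aabbbbbaaaabaabaabaabaaaaab'
  #12 SA[12]=26  'ab'
  #13 SA[13]=20  'abaaaaab'
  #14 SA[14]=17  'abaabaaaaab'
  #15 SA[15]=14  'abaabaabaaaaab'
  #16 SA[16]=11  'abaabaabaabaaaaab'
  #17 SA[17]=2  'abbbbbaaaabaabaabaabaaaaab'
  #18 SA[18]=27  'b'
  #19 SA[19]=21  'baaaaab'
  #20 SA[20]=7  'baaaabaabaabaabaaaaab'
  #21 SA[21]=18  'baabaaaaab'
  #22 SA[22]=15  'baabaabaaaaab'
  #23 SA[23]=12  'baabaabaabaaaaab'
  #24 SA[24]=6  'bbaaaabaabaabaabaaaaab'
  #25 SA[25]=5  'bbbaaaabaabaabaabaaaaab'
  #26 SA[26]=4  'bbbbaaaabaabaabaabaaaaab'
  #27 SA[27]=3  'bbbbbaaaabaabaabaabaaaaab'

SA = [22, 23, 8, 24, 9, 0, 25, 19, 16, 13, 10, 1, 26, 20, 17, 14, 11, 2, 27, 21, 7, 18, 15, 12, 6, 5, 4, 3]
rank  pair      lcp
   1  s[22:],s[23:]  4  'aaaa'
   2  s[23:],s[8:]  5  'aaaab'
   3  s[8:],s[24:]  3  'aaa'
   4  s[24:],s[9:]  4  'aaab'
   5  s[9:],s[0:]  4  'aaab'
   6  s[0:],s[25:]  2  'aa'
   7  s[25:],s[19:]  3  'aab'
   8  s[19:],s[16:]  5  'aabaa'
   9  s[16:],s[13:]  8  'aabaabaa'
  10  s[13:],s[10:]  11  'aabaabaabaa'
  11  s[10:],s[1:]  3  'aab'
  12  s[1:],s[26:]  1  'a'
  13  s[26:],s[20:]  2  'ab'
  14  s[20:],s[17:]  4  'abaa'
  15  s[17:],s[14:]  7  'abaabaa'
  16  s[14:],s[11:]  10  'abaabaabaa'
  17  s[11:],s[2:]  2  'ab'
  18  s[2:],s[27:]  0  ''
  19  s[27:],s[21:]  1  'b'
  20  s[21:],s[7:]  5  'baaaa'
  21  s[7:],s[18:]  3  'baa'
  22  s[18:],s[15:]  6  'baabaa'
  23  s[15:],s[12:]  9  'baabaabaa'
  24  s[12:],s[6:]  1  'b'
  25  s[6:],s[5:]  2  'bb'
  26  s[5:],s[4:]  3  'bbb'
  27  s[4:],s[3:]  4  'bbbb'

n(n+1)/2 = 28·29/2 = 406
Σ LCP = 0 + 4 + 5 + 3 + 4 + 4 + 2 + 3 + 5 + 8 + 11 + 3 + 1 + 2 + 4 + 7 + 10 + 2 + 0 + 1 + 5 + 3 + 6 + 9 + 1 + 2 + 3 + 4 = 112
distinct = 406 − 112 = 294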